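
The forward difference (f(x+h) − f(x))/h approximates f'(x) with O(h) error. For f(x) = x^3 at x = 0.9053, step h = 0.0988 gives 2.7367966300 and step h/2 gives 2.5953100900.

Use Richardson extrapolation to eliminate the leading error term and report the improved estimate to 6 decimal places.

2.453824

The method has order 1: 2^1 = 2.
2 × 2.5953100900 − 2.7367966300 = 2.4538235500
Divide by 2^1 − 1 = 1.
(2 × 2.5953100900 − 2.7367966300)/(2 − 1) = 2.4538235500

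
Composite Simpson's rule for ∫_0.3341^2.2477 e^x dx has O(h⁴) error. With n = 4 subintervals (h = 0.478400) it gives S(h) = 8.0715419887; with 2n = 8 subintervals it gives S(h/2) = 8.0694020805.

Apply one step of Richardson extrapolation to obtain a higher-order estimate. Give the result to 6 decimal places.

8.069259

Method order is 4; weight 2^4 = 16.
Difference of the inputs: 8.0694020805 − 8.0715419887 = -0.0021399082
Correction (A(h/2) − A(h))/(16 − 1) = (-0.0021399082)/15 = -0.0001426605
R = A(h/2) + (A(h/2) − A(h))/15 = 8.0694020805 − 0.0001426605 = 8.0692594200
Shift from A(h/2): −0.0001426605.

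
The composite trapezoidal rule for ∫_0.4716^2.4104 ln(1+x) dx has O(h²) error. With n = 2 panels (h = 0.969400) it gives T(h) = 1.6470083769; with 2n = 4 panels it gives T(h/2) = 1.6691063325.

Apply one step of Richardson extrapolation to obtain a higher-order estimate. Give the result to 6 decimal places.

1.676472

Leading term ∝ h^2; use weight 4 = 2^2.
Difference of the inputs: 1.6691063325 − 1.6470083769 = 0.0220979556
Correction (A(h/2) − A(h))/(4 − 1) = 0.0220979556/3 = 0.0073659852
R = A(h/2) + (A(h/2) − A(h))/3 = 1.6691063325 + 0.0073659852 = 1.6764723177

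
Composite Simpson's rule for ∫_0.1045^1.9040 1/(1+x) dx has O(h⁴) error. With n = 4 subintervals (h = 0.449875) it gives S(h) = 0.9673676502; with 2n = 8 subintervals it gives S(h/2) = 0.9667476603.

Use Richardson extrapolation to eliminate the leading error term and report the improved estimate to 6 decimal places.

0.966706

The method has order 4: 2^4 = 16.
Weighted: 15.4679625648 − 0.9673676502 = 14.5005949146
14.5005949146 ÷ 15 = 0.9667063276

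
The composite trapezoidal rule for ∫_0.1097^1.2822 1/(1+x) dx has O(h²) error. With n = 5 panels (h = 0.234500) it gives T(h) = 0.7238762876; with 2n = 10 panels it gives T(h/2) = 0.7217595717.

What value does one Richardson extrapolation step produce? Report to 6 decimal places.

0.721054

Leading term ∝ h^2; use weight 4 = 2^2.
Difference of the inputs: 0.7217595717 − 0.7238762876 = -0.0021167159
Correction (A(h/2) − A(h))/(4 − 1) = (-0.0021167159)/3 = -0.0007055720
R = A(h/2) + (A(h/2) − A(h))/3 = 0.7217595717 − 0.0007055720 = 0.7210539997
Gap between inputs: 2.117e-03; correction applied: −0.0007055720.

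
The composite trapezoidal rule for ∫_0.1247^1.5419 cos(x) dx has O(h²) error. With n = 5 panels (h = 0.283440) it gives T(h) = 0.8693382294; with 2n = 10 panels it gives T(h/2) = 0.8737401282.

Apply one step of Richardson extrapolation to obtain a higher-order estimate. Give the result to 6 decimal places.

0.875207

With r = 2 the leading error scales as h^2, so the weight is 2^2 = 4.
4·0.8737401282 − 0.8693382294 = 2.6256222834
Divide by 2^2 − 1 = 3.
(4·0.8737401282 − 0.8693382294)/(4 − 1) = 0.8752074278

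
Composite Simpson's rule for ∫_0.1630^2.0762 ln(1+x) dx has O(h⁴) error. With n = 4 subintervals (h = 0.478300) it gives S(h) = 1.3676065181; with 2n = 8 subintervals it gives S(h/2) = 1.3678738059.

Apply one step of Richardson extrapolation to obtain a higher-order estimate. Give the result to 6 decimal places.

r = 4: numerator weight 16, denominator 15.
Difference of the inputs: 1.3678738059 − 1.3676065181 = 0.0002672878
Correction (A(h/2) − A(h))/(16 − 1) = 0.0002672878/15 = 0.0000178192
R = A(h/2) + (A(h/2) − A(h))/15 = 1.3678738059 + 0.0000178192 = 1.3678916251

1.367892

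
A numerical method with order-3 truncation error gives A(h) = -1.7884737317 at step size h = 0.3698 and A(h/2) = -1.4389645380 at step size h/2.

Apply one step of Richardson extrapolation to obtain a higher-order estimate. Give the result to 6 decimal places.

r = 3, so 2^r = 8.
8·(-1.4389645380) = -11.5117163040; subtract (-1.7884737317) → -9.7232425723
Denominator 8 − 1 = 7.
Result: -1.3890346532
Gap between inputs: 3.495e-01; correction applied: +0.0499298848.

-1.389035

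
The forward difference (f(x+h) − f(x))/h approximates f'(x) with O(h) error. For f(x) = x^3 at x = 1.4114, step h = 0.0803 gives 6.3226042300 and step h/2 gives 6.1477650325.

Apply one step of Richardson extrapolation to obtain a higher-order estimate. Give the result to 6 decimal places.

r = 1: numerator weight 2, denominator 1.
2^1×A(h/2) = 12.2955300650; minus A(h) gives 5.9729258350.
Denominator 2 − 1 = 1.
So the Richardson estimate is 5.9729258350.

5.972926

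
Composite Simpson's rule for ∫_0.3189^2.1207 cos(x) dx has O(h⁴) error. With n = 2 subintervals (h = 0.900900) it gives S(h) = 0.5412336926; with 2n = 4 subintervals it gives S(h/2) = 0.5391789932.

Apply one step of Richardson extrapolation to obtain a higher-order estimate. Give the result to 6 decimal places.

0.539042

With r = 4 the leading error scales as h^4, so the weight is 2^4 = 16.
16 × 0.5391789932 = 8.6268638912; subtract 0.5412336926 → 8.0856301986
Denominator 16 − 1 = 15.
So the Richardson estimate is 0.5390420132.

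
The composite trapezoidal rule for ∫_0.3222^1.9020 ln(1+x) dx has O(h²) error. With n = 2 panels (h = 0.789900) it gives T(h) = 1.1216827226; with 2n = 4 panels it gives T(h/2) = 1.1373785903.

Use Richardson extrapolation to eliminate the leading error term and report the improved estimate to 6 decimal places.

1.142611

r = 2, so 2^r = 4.
Top: 4(1.1373785903) − (1.1216827226) = 3.4278316386
Denominator 4 − 1 = 3.
3.4278316386 ÷ 3 = 1.1426105462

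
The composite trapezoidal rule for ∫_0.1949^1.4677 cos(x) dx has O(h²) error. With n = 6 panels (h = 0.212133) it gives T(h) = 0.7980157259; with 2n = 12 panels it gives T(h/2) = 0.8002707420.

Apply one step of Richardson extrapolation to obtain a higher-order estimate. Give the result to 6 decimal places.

Order 2 gives 2^r = 4 and 2^r − 1 = 3.
4·0.8002707420 − 0.7980157259 = 2.4030672421
Divide by 2^2 − 1 = 3.
So the Richardson estimate is 0.8010224140.
Shift from A(h/2): +0.0007516720.

0.801022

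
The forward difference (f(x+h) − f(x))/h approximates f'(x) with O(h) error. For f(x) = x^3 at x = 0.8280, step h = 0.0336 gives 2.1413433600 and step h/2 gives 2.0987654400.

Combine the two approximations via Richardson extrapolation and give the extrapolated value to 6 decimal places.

2.056188

Method order is 1; weight 2^1 = 2.
Top: 2(2.0987654400) − (2.1413433600) = 2.0561875200
Denominator 2 − 1 = 1.
2.0561875200 ÷ 1 = 2.0561875200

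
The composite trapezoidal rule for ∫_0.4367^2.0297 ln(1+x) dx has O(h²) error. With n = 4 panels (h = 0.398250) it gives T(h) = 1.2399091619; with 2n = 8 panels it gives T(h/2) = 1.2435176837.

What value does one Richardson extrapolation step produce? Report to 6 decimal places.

1.244721

r = 2, so 2^r = 4.
A(h/2) − A(h) = 1.2435176837 − 1.2399091619 = 0.0036085218
Divide by 2^2 − 1 = 3: 0.0036085218/3 = 0.0012028406
R = A(h/2) + (A(h/2) − A(h))/3 = 1.2435176837 + 0.0012028406 = 1.2447205243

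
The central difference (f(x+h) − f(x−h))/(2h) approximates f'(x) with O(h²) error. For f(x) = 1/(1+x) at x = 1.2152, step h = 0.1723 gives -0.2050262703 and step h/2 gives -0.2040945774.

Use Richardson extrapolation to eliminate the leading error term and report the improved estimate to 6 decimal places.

Error is O(h^2); halving h shrinks it by 2^2 = 4.
4·(-0.2040945774) − (-0.2050262703) = -0.6113520393
(4·(-0.2040945774) − (-0.2050262703))/(4 − 1) = -0.2037840131
Gap between inputs: 9.317e-04; correction applied: +0.0003105643.

-0.203784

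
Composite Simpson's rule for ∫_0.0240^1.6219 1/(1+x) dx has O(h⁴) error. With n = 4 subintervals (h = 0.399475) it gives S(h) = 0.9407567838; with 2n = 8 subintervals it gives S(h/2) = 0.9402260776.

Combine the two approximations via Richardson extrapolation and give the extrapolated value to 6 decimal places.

Error is O(h^4); halving h shrinks it by 2^4 = 16.
Top: 16(0.9402260776) − (0.9407567838) = 14.1028604578
Divide by 2^4 − 1 = 15.
So the Richardson estimate is 0.9401906972.
Gap between inputs: 5.307e-04; correction applied: −0.0000353804.

0.940191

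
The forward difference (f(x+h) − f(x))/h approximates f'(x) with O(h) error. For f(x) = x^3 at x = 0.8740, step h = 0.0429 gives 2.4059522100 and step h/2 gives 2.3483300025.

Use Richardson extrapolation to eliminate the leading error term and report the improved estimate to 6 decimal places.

2.290708

Method order is 1; weight 2^1 = 2.
2^1×A(h/2) = 4.6966600050; minus A(h) gives 2.2907077950.
Denominator 2 − 1 = 1.
Extrapolated: 2.2907077950 / 1 = 2.2907077950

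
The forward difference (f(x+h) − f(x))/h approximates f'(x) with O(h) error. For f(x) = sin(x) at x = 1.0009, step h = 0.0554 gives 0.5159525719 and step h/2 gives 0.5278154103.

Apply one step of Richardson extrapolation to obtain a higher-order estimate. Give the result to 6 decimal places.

Order 1 gives 2^r = 2 and 2^r − 1 = 1.
2×0.5278154103 = 1.0556308206; 1.0556308206 − 0.5159525719 = 0.5396782487
Extrapolated: 0.5396782487 / 1 = 0.5396782487
Shift from A(h/2): +0.0118628384.

0.539678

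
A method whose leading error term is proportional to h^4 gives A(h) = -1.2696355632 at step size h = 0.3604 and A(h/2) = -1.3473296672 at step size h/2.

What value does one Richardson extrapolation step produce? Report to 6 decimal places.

-1.352509

r = 4: numerator weight 16, denominator 15.
2^4 × A(h/2) = -21.5572746752; minus A(h) gives -20.2876391120.
Divide by 2^4 − 1 = 15.
(-20.2876391120) ÷ 15 = -1.3525092741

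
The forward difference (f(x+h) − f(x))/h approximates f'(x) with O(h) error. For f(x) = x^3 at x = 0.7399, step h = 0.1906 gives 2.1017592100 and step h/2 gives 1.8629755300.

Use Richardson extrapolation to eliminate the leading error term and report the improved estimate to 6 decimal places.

Leading term ∝ h^1; use weight 2 = 2^1.
Difference of the inputs: 1.8629755300 − 2.1017592100 = -0.2387836800
Correction (A(h/2) − A(h))/(2 − 1) = (-0.2387836800)/1 = -0.2387836800
R = A(h/2) + (A(h/2) − A(h))/1 = 1.8629755300 − 0.2387836800 = 1.6241918500

1.624192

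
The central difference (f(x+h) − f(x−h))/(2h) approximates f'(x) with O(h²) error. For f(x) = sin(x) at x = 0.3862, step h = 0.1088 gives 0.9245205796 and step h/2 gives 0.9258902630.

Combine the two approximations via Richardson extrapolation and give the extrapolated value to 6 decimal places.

0.926347

Leading term ∝ h^2; use weight 4 = 2^2.
Weighted: 3.7035610520 − 0.9245205796 = 2.7790404724
Denominator 4 − 1 = 3.
Result: 0.9263468241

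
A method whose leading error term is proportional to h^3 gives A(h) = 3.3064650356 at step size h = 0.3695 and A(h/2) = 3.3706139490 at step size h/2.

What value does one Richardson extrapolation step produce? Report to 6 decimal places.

The method has order 3: 2^3 = 8.
Weighted: 26.9649115920 − 3.3064650356 = 23.6584465564
R = 23.6584465564/7 = 3.3797780795
Gap between inputs: 6.415e-02; correction applied: +0.0091641305.

3.379778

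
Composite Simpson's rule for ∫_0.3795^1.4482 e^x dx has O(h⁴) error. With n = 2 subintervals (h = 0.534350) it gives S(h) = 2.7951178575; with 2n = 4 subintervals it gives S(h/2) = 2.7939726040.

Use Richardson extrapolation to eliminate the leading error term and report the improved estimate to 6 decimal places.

With r = 4 the leading error scales as h^4, so the weight is 2^4 = 16.
Difference of the inputs: 2.7939726040 − 2.7951178575 = -0.0011452535
Correction (A(h/2) − A(h))/(16 − 1) = (-0.0011452535)/15 = -0.0000763502
R = A(h/2) + (A(h/2) − A(h))/15 = 2.7939726040 − 0.0000763502 = 2.7938962538

2.793896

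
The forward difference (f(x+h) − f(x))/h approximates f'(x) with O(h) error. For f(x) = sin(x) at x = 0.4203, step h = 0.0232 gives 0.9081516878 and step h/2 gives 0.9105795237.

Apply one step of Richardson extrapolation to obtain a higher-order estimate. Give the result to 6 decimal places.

0.913007

Leading term ∝ h^1; use weight 2 = 2^1.
2×0.9105795237 = 1.8211590474; 1.8211590474 − 0.9081516878 = 0.9130073596
Divide by 2^1 − 1 = 1.
Extrapolated: 0.9130073596 / 1 = 0.9130073596
Correction |R − A(h/2)| = 2.428e-03; gap |A(h/2) − A(h)| = 2.428e-03.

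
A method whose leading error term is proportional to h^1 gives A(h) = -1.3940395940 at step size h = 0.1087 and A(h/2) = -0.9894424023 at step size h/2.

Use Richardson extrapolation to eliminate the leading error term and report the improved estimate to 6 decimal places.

Order 1 gives 2^r = 2 and 2^r − 1 = 1.
2×(-0.9894424023) − (-1.3940395940) = -0.5848452106
(2×(-0.9894424023) − (-1.3940395940))/(2 − 1) = -0.5848452106
Shift from A(h/2): +0.4045971917.

-0.584845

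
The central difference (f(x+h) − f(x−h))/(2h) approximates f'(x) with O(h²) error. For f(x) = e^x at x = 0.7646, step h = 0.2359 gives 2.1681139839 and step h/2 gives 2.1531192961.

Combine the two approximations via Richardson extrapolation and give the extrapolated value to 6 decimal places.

2.148121

The method has order 2: 2^2 = 4.
2^2×A(h/2) = 8.6124771844; minus A(h) gives 6.4443632005.
Extrapolated: 6.4443632005 / 3 = 2.1481210668
Shift from A(h/2): −0.0049982293.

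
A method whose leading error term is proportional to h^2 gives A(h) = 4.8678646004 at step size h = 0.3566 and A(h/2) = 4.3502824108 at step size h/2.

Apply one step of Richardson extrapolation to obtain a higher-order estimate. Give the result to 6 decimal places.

With r = 2 the leading error scales as h^2, so the weight is 2^2 = 4.
Weighted: 17.4011296432 − 4.8678646004 = 12.5332650428
Denominator 4 − 1 = 3.
So the Richardson estimate is 4.1777550143.
Gap between inputs: 5.176e-01; correction applied: −0.1725273965.

4.177755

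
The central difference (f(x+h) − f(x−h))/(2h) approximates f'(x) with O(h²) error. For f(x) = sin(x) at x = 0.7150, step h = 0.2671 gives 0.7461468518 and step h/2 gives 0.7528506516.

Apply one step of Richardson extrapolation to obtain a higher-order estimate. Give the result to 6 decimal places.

0.755085

The method has order 2: 2^2 = 4.
2^2 × A(h/2) = 3.0114026064; minus A(h) gives 2.2652557546.
Divide by 2^2 − 1 = 3.
2.2652557546 ÷ 3 = 0.7550852515
Correction |R − A(h/2)| = 2.235e-03; gap |A(h/2) − A(h)| = 6.704e-03.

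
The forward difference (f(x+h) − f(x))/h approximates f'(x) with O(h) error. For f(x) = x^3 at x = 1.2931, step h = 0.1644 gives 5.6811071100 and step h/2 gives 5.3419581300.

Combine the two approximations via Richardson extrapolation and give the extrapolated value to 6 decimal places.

The method has order 1: 2^1 = 2.
Difference of the inputs: 5.3419581300 − 5.6811071100 = -0.3391489800
Divide by 2^1 − 1 = 1: (-0.3391489800)/1 = -0.3391489800
R = 5.3419581300 − 0.3391489800 = 5.0028091500

5.002809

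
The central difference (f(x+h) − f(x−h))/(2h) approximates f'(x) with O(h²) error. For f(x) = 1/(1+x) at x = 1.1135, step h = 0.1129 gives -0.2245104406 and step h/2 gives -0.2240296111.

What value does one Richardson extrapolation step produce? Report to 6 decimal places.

-0.223869

Leading term ∝ h^2; use weight 4 = 2^2.
4·(-0.2240296111) − (-0.2245104406) = -0.6716080038
Denominator 4 − 1 = 3.
(-0.6716080038) ÷ 3 = -0.2238693346
Shift from A(h/2): +0.0001602765.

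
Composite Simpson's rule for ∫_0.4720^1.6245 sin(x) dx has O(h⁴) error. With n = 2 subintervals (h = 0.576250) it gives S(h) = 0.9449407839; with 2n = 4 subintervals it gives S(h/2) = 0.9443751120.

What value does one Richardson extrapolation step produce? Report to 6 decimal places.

Method order is 4; weight 2^4 = 16.
Weighted: 15.1100017920 − 0.9449407839 = 14.1650610081
Extrapolated: 14.1650610081 / 15 = 0.9443374005

0.944337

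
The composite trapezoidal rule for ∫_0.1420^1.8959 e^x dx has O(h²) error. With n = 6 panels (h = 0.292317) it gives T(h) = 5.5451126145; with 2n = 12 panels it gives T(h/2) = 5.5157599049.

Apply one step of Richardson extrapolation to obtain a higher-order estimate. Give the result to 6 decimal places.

5.505976

Order 2 gives 2^r = 4 and 2^r − 1 = 3.
Top: 4(5.5157599049) − (5.5451126145) = 16.5179270051
R = 16.5179270051/3 = 5.5059756684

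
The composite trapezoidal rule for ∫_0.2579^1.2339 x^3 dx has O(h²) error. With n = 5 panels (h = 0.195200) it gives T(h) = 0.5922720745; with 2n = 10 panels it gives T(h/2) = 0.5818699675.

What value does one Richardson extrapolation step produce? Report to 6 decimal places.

Method order is 2; weight 2^2 = 4.
Numerator 4*A(h/2) − A(h) = 4*0.5818699675 − 0.5922720745 = 1.7352077955
(4*0.5818699675 − 0.5922720745)/(4 − 1) = 0.5784025985

0.578403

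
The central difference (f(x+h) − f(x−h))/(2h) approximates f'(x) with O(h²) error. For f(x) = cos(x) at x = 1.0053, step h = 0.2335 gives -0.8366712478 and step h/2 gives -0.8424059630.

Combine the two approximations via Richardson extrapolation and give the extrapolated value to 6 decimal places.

With r = 2 the leading error scales as h^2, so the weight is 2^2 = 4.
A(h/2) − A(h) = -0.8424059630 − (-0.8366712478) = -0.0057347152
Divide by 2^2 − 1 = 3: (-0.0057347152)/3 = -0.0019115717
R = A(h/2) + (A(h/2) − A(h))/3 = -0.8424059630 − 0.0019115717 = -0.8443175347

-0.844318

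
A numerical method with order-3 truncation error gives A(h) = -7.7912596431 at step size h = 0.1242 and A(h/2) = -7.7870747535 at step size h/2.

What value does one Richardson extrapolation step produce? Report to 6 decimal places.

-7.786477

With r = 3 the leading error scales as h^3, so the weight is 2^3 = 8.
8*(-7.7870747535) = -62.2965980280; subtract (-7.7912596431) → -54.5053383849
(8*(-7.7870747535) − (-7.7912596431))/(8 − 1) = -7.7864769121
Shift from A(h/2): +0.0005978414.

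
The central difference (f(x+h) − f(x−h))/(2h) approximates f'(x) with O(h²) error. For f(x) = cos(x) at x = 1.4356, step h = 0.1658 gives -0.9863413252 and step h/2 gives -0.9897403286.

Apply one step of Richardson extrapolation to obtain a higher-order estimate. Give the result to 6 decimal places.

-0.990873

Leading term ∝ h^2; use weight 4 = 2^2.
4 × (-0.9897403286) = -3.9589613144; subtract (-0.9863413252) → -2.9726199892
R = (-2.9726199892)/3 = -0.9908733297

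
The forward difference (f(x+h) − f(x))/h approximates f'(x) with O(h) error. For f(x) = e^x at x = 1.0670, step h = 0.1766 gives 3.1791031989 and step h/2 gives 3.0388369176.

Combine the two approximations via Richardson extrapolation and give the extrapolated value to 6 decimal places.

The method has order 1: 2^1 = 2.
2·3.0388369176 − 3.1791031989 = 2.8985706363
2.8985706363 ÷ 1 = 2.8985706363
Shift from A(h/2): −0.1402662813.

2.898571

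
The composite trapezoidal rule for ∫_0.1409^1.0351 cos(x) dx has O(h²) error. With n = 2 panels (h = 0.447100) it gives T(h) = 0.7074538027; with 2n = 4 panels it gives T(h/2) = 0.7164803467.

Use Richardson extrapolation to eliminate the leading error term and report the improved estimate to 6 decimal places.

0.719489

With r = 2 the leading error scales as h^2, so the weight is 2^2 = 4.
4×0.7164803467 − 0.7074538027 = 2.1584675841
Denominator 4 − 1 = 3.
So the Richardson estimate is 0.7194891947.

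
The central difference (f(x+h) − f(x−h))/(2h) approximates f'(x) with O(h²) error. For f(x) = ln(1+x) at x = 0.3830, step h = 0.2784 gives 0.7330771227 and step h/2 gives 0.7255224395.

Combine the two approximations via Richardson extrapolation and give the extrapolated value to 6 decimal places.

Order 2 gives 2^r = 4 and 2^r − 1 = 3.
Numerator 4×A(h/2) − A(h) = 4×0.7255224395 − 0.7330771227 = 2.1690126353
Denominator 4 − 1 = 3.
R = 2.1690126353/3 = 0.7230042118
Correction |R − A(h/2)| = 2.518e-03; gap |A(h/2) − A(h)| = 7.555e-03.

0.723004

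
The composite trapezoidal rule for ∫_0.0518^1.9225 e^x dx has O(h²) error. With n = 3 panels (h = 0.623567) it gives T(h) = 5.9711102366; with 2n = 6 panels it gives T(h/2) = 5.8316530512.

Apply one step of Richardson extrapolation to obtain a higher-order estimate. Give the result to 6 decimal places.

r = 2: numerator weight 4, denominator 3.
4·5.8316530512 = 23.3266122048; subtract 5.9711102366 → 17.3555019682
Extrapolated: 17.3555019682 / 3 = 5.7851673227
Correction |R − A(h/2)| = 4.649e-02; gap |A(h/2) − A(h)| = 1.395e-01.

5.785167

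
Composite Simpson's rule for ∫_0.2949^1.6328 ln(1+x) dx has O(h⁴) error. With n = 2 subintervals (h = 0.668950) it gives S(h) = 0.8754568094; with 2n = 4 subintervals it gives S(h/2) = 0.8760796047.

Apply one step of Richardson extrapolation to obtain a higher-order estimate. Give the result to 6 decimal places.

Order 4 gives 2^r = 16 and 2^r − 1 = 15.
Top: 16(0.8760796047) − (0.8754568094) = 13.1418168658
Extrapolated: 13.1418168658 / 15 = 0.8761211244

0.876121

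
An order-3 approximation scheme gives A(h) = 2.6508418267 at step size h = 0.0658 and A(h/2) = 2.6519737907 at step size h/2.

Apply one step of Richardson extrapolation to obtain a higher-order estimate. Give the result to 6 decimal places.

r = 3: numerator weight 8, denominator 7.
Weighted: 21.2157903256 − 2.6508418267 = 18.5649484989
Divide by 2^3 − 1 = 7.
So the Richardson estimate is 2.6521354998.
Shift from A(h/2): +0.0001617091.

2.652135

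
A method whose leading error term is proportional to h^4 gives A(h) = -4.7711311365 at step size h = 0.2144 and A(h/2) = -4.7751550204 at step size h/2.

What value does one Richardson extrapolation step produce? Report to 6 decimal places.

-4.775423

Error is O(h^4); halving h shrinks it by 2^4 = 16.
16·(-4.7751550204) − (-4.7711311365) = -71.6313491899
Extrapolated: (-71.6313491899) / 15 = -4.7754232793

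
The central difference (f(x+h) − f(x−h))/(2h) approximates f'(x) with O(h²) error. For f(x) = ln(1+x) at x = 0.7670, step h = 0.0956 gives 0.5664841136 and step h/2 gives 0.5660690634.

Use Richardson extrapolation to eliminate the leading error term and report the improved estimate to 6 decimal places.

With r = 2 the leading error scales as h^2, so the weight is 2^2 = 4.
Difference of the inputs: 0.5660690634 − 0.5664841136 = -0.0004150502
Correction (A(h/2) − A(h))/(4 − 1) = (-0.0004150502)/3 = -0.0001383501
R = 0.5660690634 − 0.0001383501 = 0.5659307133
Correction |R − A(h/2)| = 1.384e-04; gap |A(h/2) − A(h)| = 4.151e-04.

0.565931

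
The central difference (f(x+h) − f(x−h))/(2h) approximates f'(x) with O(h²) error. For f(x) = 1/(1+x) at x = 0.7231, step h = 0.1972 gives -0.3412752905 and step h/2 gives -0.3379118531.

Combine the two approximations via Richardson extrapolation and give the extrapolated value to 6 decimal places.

Order 2 gives 2^r = 4 and 2^r − 1 = 3.
2^2 × A(h/2) = -1.3516474124; minus A(h) gives -1.0103721219.
Extrapolated: (-1.0103721219) / 3 = -0.3367907073

-0.336791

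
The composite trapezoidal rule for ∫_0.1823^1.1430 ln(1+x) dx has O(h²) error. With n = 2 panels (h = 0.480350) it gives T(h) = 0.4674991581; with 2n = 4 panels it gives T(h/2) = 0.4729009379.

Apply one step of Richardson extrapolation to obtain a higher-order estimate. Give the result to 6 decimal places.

0.474702

Order 2 gives 2^r = 4 and 2^r − 1 = 3.
4·0.4729009379 = 1.8916037516; subtract 0.4674991581 → 1.4241045935
Divide by 2^2 − 1 = 3.
R = 1.4241045935/3 = 0.4747015312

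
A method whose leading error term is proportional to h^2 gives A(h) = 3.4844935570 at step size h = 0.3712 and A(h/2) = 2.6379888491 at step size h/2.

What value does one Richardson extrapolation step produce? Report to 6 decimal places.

2.355821

Error is O(h^2); halving h shrinks it by 2^2 = 4.
4·2.6379888491 − 3.4844935570 = 7.0674618394
7.0674618394 ÷ 3 = 2.3558206131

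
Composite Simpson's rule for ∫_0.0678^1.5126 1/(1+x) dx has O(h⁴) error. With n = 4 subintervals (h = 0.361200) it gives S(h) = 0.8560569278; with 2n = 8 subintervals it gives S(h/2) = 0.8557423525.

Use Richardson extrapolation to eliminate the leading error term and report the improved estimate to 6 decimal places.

Error is O(h^4); halving h shrinks it by 2^4 = 16.
16·0.8557423525 = 13.6918776400; 13.6918776400 − 0.8560569278 = 12.8358207122
Denominator 16 − 1 = 15.
(16·0.8557423525 − 0.8560569278)/(16 − 1) = 0.8557213808

0.855721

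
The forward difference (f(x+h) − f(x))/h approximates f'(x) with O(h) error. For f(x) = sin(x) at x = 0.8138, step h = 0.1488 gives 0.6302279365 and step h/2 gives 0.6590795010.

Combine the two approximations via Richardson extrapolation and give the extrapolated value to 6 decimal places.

0.687931

With r = 1 the leading error scales as h^1, so the weight is 2^1 = 2.
2*0.6590795010 = 1.3181590020; 1.3181590020 − 0.6302279365 = 0.6879310655
Divide by 2^1 − 1 = 1.
Result: 0.6879310655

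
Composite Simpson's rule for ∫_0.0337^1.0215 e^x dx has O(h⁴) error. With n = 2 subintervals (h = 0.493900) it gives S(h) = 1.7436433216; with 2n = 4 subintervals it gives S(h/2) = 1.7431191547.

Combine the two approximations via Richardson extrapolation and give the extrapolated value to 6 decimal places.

With r = 4 the leading error scales as h^4, so the weight is 2^4 = 16.
Top: 16(1.7431191547) − (1.7436433216) = 26.1462631536
R = 26.1462631536/15 = 1.7430842102
Correction |R − A(h/2)| = 3.494e-05; gap |A(h/2) − A(h)| = 5.242e-04.

1.743084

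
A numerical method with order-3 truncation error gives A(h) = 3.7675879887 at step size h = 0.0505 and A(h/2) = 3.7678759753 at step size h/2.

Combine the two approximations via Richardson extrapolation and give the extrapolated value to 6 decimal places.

3.767917

r = 3, so 2^r = 8.
Numerator 8×A(h/2) − A(h) = 8×3.7678759753 − 3.7675879887 = 26.3754198137
26.3754198137 ÷ 7 = 3.7679171162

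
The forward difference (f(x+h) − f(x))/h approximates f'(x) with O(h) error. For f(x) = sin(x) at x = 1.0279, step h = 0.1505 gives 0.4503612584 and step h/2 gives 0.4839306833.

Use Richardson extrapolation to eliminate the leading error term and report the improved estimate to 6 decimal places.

0.517500

Method order is 1; weight 2^1 = 2.
Difference of the inputs: 0.4839306833 − 0.4503612584 = 0.0335694249
Divide by 2^1 − 1 = 1: 0.0335694249/1 = 0.0335694249
R = A(h/2) + (A(h/2) − A(h))/1 = 0.4839306833 + 0.0335694249 = 0.5175001082
Shift from A(h/2): +0.0335694249.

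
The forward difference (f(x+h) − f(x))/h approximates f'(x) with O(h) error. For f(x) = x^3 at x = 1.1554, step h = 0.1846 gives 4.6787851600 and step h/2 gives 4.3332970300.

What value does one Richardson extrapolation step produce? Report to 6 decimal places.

With r = 1 the leading error scales as h^1, so the weight is 2^1 = 2.
2×4.3332970300 = 8.6665940600; 8.6665940600 − 4.6787851600 = 3.9878089000
3.9878089000 ÷ 1 = 3.9878089000
Correction |R − A(h/2)| = 3.455e-01; gap |A(h/2) − A(h)| = 3.455e-01.

3.987809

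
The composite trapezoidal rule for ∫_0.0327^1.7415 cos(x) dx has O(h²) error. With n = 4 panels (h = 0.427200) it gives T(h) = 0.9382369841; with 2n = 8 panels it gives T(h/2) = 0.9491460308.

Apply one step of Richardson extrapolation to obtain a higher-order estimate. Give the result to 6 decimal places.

Method order is 2; weight 2^2 = 4.
Weighted: 3.7965841232 − 0.9382369841 = 2.8583471391
Denominator 4 − 1 = 3.
Result: 0.9527823797
Correction |R − A(h/2)| = 3.636e-03; gap |A(h/2) − A(h)| = 1.091e-02.

0.952782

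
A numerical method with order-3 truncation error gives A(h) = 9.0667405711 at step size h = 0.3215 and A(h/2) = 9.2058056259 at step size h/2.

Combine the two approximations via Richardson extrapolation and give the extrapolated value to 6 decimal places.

With r = 3 the leading error scales as h^3, so the weight is 2^3 = 8.
8*9.2058056259 = 73.6464450072; subtract 9.0667405711 → 64.5797044361
R = 64.5797044361/7 = 9.2256720623

9.225672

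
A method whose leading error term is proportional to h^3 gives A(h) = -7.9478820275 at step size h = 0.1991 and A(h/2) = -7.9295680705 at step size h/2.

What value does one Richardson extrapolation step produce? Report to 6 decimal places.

Method order is 3; weight 2^3 = 8.
8*(-7.9295680705) = -63.4365445640; subtract (-7.9478820275) → -55.4886625365
Denominator 8 − 1 = 7.
Extrapolated: (-55.4886625365) / 7 = -7.9269517909
Gap between inputs: 1.831e-02; correction applied: +0.0026162796.

-7.926952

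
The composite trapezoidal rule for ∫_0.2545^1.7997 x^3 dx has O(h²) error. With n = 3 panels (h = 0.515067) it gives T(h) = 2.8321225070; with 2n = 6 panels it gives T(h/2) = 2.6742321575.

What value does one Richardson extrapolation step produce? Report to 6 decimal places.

2.621602

r = 2: numerator weight 4, denominator 3.
Difference of the inputs: 2.6742321575 − 2.8321225070 = -0.1578903495
Correction (A(h/2) − A(h))/(4 − 1) = (-0.1578903495)/3 = -0.0526301165
R = A(h/2) + (A(h/2) − A(h))/3 = 2.6742321575 − 0.0526301165 = 2.6216020410
Gap between inputs: 1.579e-01; correction applied: −0.0526301165.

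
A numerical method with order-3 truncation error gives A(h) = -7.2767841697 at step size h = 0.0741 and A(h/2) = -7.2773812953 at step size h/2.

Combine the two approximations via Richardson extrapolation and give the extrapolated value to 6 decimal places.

-7.277467

r = 3: numerator weight 8, denominator 7.
Weighted: (-58.2190503624) − (-7.2767841697) = -50.9422661927
Divide by 2^3 − 1 = 7.
(-50.9422661927) ÷ 7 = -7.2774665990
Gap between inputs: 5.971e-04; correction applied: −0.0000853037.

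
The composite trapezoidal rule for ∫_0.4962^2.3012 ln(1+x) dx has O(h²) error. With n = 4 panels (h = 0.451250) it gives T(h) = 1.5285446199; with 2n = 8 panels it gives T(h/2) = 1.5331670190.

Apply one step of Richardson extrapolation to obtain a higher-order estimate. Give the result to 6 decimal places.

1.534708

Order 2 gives 2^r = 4 and 2^r − 1 = 3.
Weighted: 6.1326680760 − 1.5285446199 = 4.6041234561
Divide by 2^2 − 1 = 3.
So the Richardson estimate is 1.5347078187.
Gap between inputs: 4.622e-03; correction applied: +0.0015407997.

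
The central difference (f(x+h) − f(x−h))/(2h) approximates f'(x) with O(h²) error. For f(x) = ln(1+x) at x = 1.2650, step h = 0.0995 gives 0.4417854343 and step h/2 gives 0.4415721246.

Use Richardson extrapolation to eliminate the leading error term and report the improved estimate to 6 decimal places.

Leading term ∝ h^2; use weight 4 = 2^2.
Weighted: 1.7662884984 − 0.4417854343 = 1.3245030641
Extrapolated: 1.3245030641 / 3 = 0.4415010214
Gap between inputs: 2.133e-04; correction applied: −0.0000711032.

0.441501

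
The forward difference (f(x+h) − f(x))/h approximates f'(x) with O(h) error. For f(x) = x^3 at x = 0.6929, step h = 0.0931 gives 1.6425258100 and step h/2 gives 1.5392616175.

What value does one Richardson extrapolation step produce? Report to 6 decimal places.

1.435997

Error is O(h^1); halving h shrinks it by 2^1 = 2.
2^1 × A(h/2) = 3.0785232350; minus A(h) gives 1.4359974250.
Divide by 2^1 − 1 = 1.
Extrapolated: 1.4359974250 / 1 = 1.4359974250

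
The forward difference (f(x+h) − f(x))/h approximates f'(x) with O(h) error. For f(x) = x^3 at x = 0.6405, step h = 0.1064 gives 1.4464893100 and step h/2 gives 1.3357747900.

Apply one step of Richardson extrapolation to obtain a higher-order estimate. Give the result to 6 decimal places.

1.225060

Method order is 1; weight 2^1 = 2.
A(h/2) − A(h) = 1.3357747900 − 1.4464893100 = -0.1107145200
Divide by 2^1 − 1 = 1: (-0.1107145200)/1 = -0.1107145200
R = 1.3357747900 − 0.1107145200 = 1.2250602700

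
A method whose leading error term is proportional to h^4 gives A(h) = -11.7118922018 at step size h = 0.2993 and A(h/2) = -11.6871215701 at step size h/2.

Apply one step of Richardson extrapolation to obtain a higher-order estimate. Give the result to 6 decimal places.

Error is O(h^4); halving h shrinks it by 2^4 = 16.
Difference of the inputs: -11.6871215701 − (-11.7118922018) = 0.0247706317
Divide by 2^4 − 1 = 15: 0.0247706317/15 = 0.0016513754
R = -11.6871215701 + 0.0016513754 = -11.6854701947

-11.685470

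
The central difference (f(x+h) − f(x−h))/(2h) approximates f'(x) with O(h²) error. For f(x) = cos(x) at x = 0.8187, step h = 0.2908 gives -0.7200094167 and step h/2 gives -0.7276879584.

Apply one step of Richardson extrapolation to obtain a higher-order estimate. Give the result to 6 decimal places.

-0.730247

With r = 2 the leading error scales as h^2, so the weight is 2^2 = 4.
Top: 4(-0.7276879584) − (-0.7200094167) = -2.1907424169
Divide by 2^2 − 1 = 3.
R = (-2.1907424169)/3 = -0.7302474723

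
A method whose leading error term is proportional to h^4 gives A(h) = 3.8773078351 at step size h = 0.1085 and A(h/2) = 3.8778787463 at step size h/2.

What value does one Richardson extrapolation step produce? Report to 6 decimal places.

3.877917

r = 4: numerator weight 16, denominator 15.
16*3.8778787463 − 3.8773078351 = 58.1687521057
(16*3.8778787463 − 3.8773078351)/(16 − 1) = 3.8779168070
Correction |R − A(h/2)| = 3.806e-05; gap |A(h/2) − A(h)| = 5.709e-04.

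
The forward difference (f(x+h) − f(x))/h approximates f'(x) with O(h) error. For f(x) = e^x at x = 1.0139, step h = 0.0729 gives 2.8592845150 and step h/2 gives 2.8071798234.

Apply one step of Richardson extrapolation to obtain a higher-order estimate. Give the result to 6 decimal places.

r = 1, so 2^r = 2.
Numerator 2 × A(h/2) − A(h) = 2 × 2.8071798234 − 2.8592845150 = 2.7550751318
R = 2.7550751318/1 = 2.7550751318
Correction |R − A(h/2)| = 5.210e-02; gap |A(h/2) − A(h)| = 5.210e-02.

2.755075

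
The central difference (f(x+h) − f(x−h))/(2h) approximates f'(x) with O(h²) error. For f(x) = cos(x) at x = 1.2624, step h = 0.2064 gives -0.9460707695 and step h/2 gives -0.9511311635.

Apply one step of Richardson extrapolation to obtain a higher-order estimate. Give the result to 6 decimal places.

Error is O(h^2); halving h shrinks it by 2^2 = 4.
4*(-0.9511311635) = -3.8045246540; subtract (-0.9460707695) → -2.8584538845
Divide by 2^2 − 1 = 3.
Result: -0.9528179615
Gap between inputs: 5.060e-03; correction applied: −0.0016867980.

-0.952818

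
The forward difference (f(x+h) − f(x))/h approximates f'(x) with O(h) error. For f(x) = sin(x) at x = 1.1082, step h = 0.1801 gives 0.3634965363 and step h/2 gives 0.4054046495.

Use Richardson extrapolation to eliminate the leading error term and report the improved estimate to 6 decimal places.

0.447313

With r = 1 the leading error scales as h^1, so the weight is 2^1 = 2.
2^1*A(h/2) = 0.8108092990; minus A(h) gives 0.4473127627.
Divide by 2^1 − 1 = 1.
Result: 0.4473127627
Correction |R − A(h/2)| = 4.191e-02; gap |A(h/2) − A(h)| = 4.191e-02.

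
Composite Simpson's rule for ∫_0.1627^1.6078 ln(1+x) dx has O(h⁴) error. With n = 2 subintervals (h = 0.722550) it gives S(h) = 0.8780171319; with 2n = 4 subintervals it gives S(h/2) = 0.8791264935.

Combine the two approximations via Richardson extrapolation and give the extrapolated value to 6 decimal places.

0.879200

r = 4: numerator weight 16, denominator 15.
16×0.8791264935 − 0.8780171319 = 13.1880067641
13.1880067641 ÷ 15 = 0.8792004509
Shift from A(h/2): +0.0000739574.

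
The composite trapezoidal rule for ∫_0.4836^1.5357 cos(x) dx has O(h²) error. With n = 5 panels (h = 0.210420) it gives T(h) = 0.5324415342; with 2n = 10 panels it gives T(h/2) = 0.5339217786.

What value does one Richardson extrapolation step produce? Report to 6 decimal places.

With r = 2 the leading error scales as h^2, so the weight is 2^2 = 4.
A(h/2) − A(h) = 0.5339217786 − 0.5324415342 = 0.0014802444
Correction (A(h/2) − A(h))/(4 − 1) = 0.0014802444/3 = 0.0004934148
R = A(h/2) + (A(h/2) − A(h))/3 = 0.5339217786 + 0.0004934148 = 0.5344151934
Gap between inputs: 1.480e-03; correction applied: +0.0004934148.

0.534415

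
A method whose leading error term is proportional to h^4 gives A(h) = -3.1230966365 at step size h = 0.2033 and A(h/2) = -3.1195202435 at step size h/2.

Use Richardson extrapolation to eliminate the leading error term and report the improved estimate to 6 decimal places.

r = 4: numerator weight 16, denominator 15.
Numerator 16·A(h/2) − A(h) = 16·(-3.1195202435) − (-3.1230966365) = -46.7892272595
Extrapolated: (-46.7892272595) / 15 = -3.1192818173

-3.119282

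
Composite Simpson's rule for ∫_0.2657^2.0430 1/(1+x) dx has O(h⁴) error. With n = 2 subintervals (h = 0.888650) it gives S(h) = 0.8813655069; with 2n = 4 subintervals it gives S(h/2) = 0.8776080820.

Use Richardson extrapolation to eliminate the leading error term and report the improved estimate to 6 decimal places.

0.877358

Order 4 gives 2^r = 16 and 2^r − 1 = 15.
16 × 0.8776080820 − 0.8813655069 = 13.1603638051
Denominator 16 − 1 = 15.
R = 13.1603638051/15 = 0.8773575870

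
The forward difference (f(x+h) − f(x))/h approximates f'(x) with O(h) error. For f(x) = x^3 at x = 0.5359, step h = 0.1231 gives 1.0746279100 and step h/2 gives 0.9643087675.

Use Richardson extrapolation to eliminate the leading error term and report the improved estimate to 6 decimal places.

0.853990

Leading term ∝ h^1; use weight 2 = 2^1.
Weighted: 1.9286175350 − 1.0746279100 = 0.8539896250
Denominator 2 − 1 = 1.
(2×0.9643087675 − 1.0746279100)/(2 − 1) = 0.8539896250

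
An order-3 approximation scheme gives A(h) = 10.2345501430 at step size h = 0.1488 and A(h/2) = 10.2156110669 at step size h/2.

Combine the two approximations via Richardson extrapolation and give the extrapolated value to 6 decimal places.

Method order is 3; weight 2^3 = 8.
8·10.2156110669 = 81.7248885352; subtract 10.2345501430 → 71.4903383922
(8·10.2156110669 − 10.2345501430)/(8 − 1) = 10.2129054846
Shift from A(h/2): −0.0027055823.

10.212905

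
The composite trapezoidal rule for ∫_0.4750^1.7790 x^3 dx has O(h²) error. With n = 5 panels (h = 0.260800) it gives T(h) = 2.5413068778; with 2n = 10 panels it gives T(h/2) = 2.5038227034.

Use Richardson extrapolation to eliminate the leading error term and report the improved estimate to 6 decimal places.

Error is O(h^2); halving h shrinks it by 2^2 = 4.
4·2.5038227034 = 10.0152908136; subtract 2.5413068778 → 7.4739839358
Denominator 4 − 1 = 3.
R = 7.4739839358/3 = 2.4913279786

2.491328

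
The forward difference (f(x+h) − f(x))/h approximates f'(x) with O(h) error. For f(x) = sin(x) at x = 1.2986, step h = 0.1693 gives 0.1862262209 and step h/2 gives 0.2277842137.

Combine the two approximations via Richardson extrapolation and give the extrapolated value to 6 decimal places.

Leading term ∝ h^1; use weight 2 = 2^1.
Difference of the inputs: 0.2277842137 − 0.1862262209 = 0.0415579928
Divide by 2^1 − 1 = 1: 0.0415579928/1 = 0.0415579928
R = A(h/2) + (A(h/2) − A(h))/1 = 0.2277842137 + 0.0415579928 = 0.2693422065

0.269342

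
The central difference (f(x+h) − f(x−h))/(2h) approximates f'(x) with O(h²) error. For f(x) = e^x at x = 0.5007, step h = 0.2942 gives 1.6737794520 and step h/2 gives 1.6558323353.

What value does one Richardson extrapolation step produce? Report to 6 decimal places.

1.649850

Leading term ∝ h^2; use weight 4 = 2^2.
A(h/2) − A(h) = 1.6558323353 − 1.6737794520 = -0.0179471167
Divide by 2^2 − 1 = 3: (-0.0179471167)/3 = -0.0059823722
R = 1.6558323353 − 0.0059823722 = 1.6498499631
Gap between inputs: 1.795e-02; correction applied: −0.0059823722.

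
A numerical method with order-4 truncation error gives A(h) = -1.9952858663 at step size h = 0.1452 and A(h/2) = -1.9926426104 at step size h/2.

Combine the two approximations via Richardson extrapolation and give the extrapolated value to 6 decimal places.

With r = 4 the leading error scales as h^4, so the weight is 2^4 = 16.
A(h/2) − A(h) = -1.9926426104 − (-1.9952858663) = 0.0026432559
Divide by 2^4 − 1 = 15: 0.0026432559/15 = 0.0001762171
R = -1.9926426104 + 0.0001762171 = -1.9924663933

-1.992466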